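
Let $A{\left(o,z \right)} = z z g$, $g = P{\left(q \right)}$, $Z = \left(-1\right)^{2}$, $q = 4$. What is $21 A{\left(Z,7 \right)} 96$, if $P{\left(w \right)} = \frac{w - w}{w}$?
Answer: $0$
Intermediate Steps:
$Z = 1$
$P{\left(w \right)} = 0$ ($P{\left(w \right)} = \frac{0}{w} = 0$)
$g = 0$
$A{\left(o,z \right)} = 0$ ($A{\left(o,z \right)} = z z 0 = z^{2} \cdot 0 = 0$)
$21 A{\left(Z,7 \right)} 96 = 21 \cdot 0 \cdot 96 = 0 \cdot 96 = 0$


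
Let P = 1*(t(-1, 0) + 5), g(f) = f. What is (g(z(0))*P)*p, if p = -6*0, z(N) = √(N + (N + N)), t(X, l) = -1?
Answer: 0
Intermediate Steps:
z(N) = √3*√N (z(N) = √(N + 2*N) = √(3*N) = √3*√N)
p = 0
P = 4 (P = 1*(-1 + 5) = 1*4 = 4)
(g(z(0))*P)*p = ((√3*√0)*4)*0 = ((√3*0)*4)*0 = (0*4)*0 = 0*0 = 0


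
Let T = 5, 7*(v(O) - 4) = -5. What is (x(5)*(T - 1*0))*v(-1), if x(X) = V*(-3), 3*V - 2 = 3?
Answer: -575/7 ≈ -82.143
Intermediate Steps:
V = 5/3 (V = 2/3 + (1/3)*3 = 2/3 + 1 = 5/3 ≈ 1.6667)
v(O) = 23/7 (v(O) = 4 + (1/7)*(-5) = 4 - 5/7 = 23/7)
x(X) = -5 (x(X) = (5/3)*(-3) = -5)
(x(5)*(T - 1*0))*v(-1) = -5*(5 - 1*0)*(23/7) = -5*(5 + 0)*(23/7) = -5*5*(23/7) = -25*23/7 = -575/7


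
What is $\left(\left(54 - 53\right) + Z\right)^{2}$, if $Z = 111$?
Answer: $12544$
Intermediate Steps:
$\left(\left(54 - 53\right) + Z\right)^{2} = \left(\left(54 - 53\right) + 111\right)^{2} = \left(1 + 111\right)^{2} = 112^{2} = 12544$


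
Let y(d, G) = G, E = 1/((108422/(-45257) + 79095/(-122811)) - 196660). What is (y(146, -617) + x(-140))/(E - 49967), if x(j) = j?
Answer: 275816600912710363/18205717436205920562 ≈ 0.015150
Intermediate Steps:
E = -1852685809/364354822870159 (E = 1/((108422*(-1/45257) + 79095*(-1/122811)) - 196660) = 1/((-108422/45257 - 26365/40937) - 196660) = 1/(-5631672219/1852685809 - 196660) = 1/(-364354822870159/1852685809) = -1852685809/364354822870159 ≈ -5.0848e-6)
(y(146, -617) + x(-140))/(E - 49967) = (-617 - 140)/(-1852685809/364354822870159 - 49967) = -757/(-18205717436205920562/364354822870159) = -757*(-364354822870159/18205717436205920562) = 275816600912710363/18205717436205920562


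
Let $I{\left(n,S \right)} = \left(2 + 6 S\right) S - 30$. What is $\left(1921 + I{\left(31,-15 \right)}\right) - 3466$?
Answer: $-255$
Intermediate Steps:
$I{\left(n,S \right)} = -30 + S \left(2 + 6 S\right)$ ($I{\left(n,S \right)} = S \left(2 + 6 S\right) - 30 = -30 + S \left(2 + 6 S\right)$)
$\left(1921 + I{\left(31,-15 \right)}\right) - 3466 = \left(1921 + \left(-30 + 2 \left(-15\right) + 6 \left(-15\right)^{2}\right)\right) - 3466 = \left(1921 - -1290\right) - 3466 = \left(1921 + 1290\right) - 3466 = 3211 - 3466 = -255$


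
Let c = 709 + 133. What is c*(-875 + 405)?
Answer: -395740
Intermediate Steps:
c = 842
c*(-875 + 405) = 842*(-875 + 405) = 842*(-470) = -395740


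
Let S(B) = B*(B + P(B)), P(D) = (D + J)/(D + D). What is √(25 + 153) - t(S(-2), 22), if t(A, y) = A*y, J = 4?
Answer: -110 + √178 ≈ -96.658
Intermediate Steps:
P(D) = (4 + D)/(2*D) (P(D) = (D + 4)/(D + D) = (4 + D)/((2*D)) = (4 + D)*(1/(2*D)) = (4 + D)/(2*D))
S(B) = B*(B + (4 + B)/(2*B))
√(25 + 153) - t(S(-2), 22) = √(25 + 153) - (2 + (-2)² + (½)*(-2))*22 = √178 - (2 + 4 - 1)*22 = √178 - 5*22 = √178 - 1*110 = √178 - 110 = -110 + √178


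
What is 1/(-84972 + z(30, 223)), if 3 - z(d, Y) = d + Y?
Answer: -1/85222 ≈ -1.1734e-5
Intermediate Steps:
z(d, Y) = 3 - Y - d (z(d, Y) = 3 - (d + Y) = 3 - (Y + d) = 3 + (-Y - d) = 3 - Y - d)
1/(-84972 + z(30, 223)) = 1/(-84972 + (3 - 1*223 - 1*30)) = 1/(-84972 + (3 - 223 - 30)) = 1/(-84972 - 250) = 1/(-85222) = -1/85222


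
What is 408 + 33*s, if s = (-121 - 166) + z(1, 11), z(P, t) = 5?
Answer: -8898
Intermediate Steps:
s = -282 (s = (-121 - 166) + 5 = -287 + 5 = -282)
408 + 33*s = 408 + 33*(-282) = 408 - 9306 = -8898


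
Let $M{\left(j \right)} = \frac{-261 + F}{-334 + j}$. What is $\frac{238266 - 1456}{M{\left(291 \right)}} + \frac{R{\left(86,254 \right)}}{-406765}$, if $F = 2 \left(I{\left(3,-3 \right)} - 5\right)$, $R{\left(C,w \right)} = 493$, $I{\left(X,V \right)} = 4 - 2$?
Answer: $\frac{4142018713319}{108606255} \approx 38138.0$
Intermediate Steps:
$I{\left(X,V \right)} = 2$
$F = -6$ ($F = 2 \left(2 - 5\right) = 2 \left(-3\right) = -6$)
$M{\left(j \right)} = - \frac{267}{-334 + j}$ ($M{\left(j \right)} = \frac{-261 - 6}{-334 + j} = - \frac{267}{-334 + j}$)
$\frac{238266 - 1456}{M{\left(291 \right)}} + \frac{R{\left(86,254 \right)}}{-406765} = \frac{238266 - 1456}{\left(-267\right) \frac{1}{-334 + 291}} + \frac{493}{-406765} = \frac{238266 - 1456}{\left(-267\right) \frac{1}{-43}} + 493 \left(- \frac{1}{406765}\right) = \frac{236810}{\left(-267\right) \left(- \frac{1}{43}\right)} - \frac{493}{406765} = \frac{236810}{\frac{267}{43}} - \frac{493}{406765} = 236810 \cdot \frac{43}{267} - \frac{493}{406765} = \frac{10182830}{267} - \frac{493}{406765} = \frac{4142018713319}{108606255}$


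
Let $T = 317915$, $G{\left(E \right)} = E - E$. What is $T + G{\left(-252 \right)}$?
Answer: $317915$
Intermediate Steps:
$G{\left(E \right)} = 0$
$T + G{\left(-252 \right)} = 317915 + 0 = 317915$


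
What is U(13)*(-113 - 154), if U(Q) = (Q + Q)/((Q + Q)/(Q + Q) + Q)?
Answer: -3471/7 ≈ -495.86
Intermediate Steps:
U(Q) = 2*Q/(1 + Q) (U(Q) = (2*Q)/((2*Q)/((2*Q)) + Q) = (2*Q)/((2*Q)*(1/(2*Q)) + Q) = (2*Q)/(1 + Q) = 2*Q/(1 + Q))
U(13)*(-113 - 154) = (2*13/(1 + 13))*(-113 - 154) = (2*13/14)*(-267) = (2*13*(1/14))*(-267) = (13/7)*(-267) = -3471/7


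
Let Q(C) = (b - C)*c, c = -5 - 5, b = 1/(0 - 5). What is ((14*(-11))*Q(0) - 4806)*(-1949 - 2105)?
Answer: 20732156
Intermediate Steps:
b = -⅕ (b = 1/(-5) = -⅕ ≈ -0.20000)
c = -10
Q(C) = 2 + 10*C (Q(C) = (-⅕ - C)*(-10) = 2 + 10*C)
((14*(-11))*Q(0) - 4806)*(-1949 - 2105) = ((14*(-11))*(2 + 10*0) - 4806)*(-1949 - 2105) = (-154*(2 + 0) - 4806)*(-4054) = (-154*2 - 4806)*(-4054) = (-308 - 4806)*(-4054) = -5114*(-4054) = 20732156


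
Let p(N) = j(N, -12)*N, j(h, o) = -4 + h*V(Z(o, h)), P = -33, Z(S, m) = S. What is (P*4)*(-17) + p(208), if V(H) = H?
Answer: -517756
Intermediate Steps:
j(h, o) = -4 + h*o
p(N) = N*(-4 - 12*N) (p(N) = (-4 + N*(-12))*N = (-4 - 12*N)*N = N*(-4 - 12*N))
(P*4)*(-17) + p(208) = -33*4*(-17) + 4*208*(-1 - 3*208) = -132*(-17) + 4*208*(-1 - 624) = 2244 + 4*208*(-625) = 2244 - 520000 = -517756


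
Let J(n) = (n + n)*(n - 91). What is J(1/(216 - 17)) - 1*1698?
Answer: -67278714/39601 ≈ -1698.9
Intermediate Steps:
J(n) = 2*n*(-91 + n) (J(n) = (2*n)*(-91 + n) = 2*n*(-91 + n))
J(1/(216 - 17)) - 1*1698 = 2*(-91 + 1/(216 - 17))/(216 - 17) - 1*1698 = 2*(-91 + 1/199)/199 - 1698 = 2*(1/199)*(-91 + 1/199) - 1698 = 2*(1/199)*(-18108/199) - 1698 = -36216/39601 - 1698 = -67278714/39601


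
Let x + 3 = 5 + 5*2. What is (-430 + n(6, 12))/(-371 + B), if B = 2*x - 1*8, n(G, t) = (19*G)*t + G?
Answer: -944/355 ≈ -2.6592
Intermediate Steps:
x = 12 (x = -3 + (5 + 5*2) = -3 + (5 + 10) = -3 + 15 = 12)
n(G, t) = G + 19*G*t (n(G, t) = 19*G*t + G = G + 19*G*t)
B = 16 (B = 2*12 - 1*8 = 24 - 8 = 16)
(-430 + n(6, 12))/(-371 + B) = (-430 + 6*(1 + 19*12))/(-371 + 16) = (-430 + 6*(1 + 228))/(-355) = (-430 + 6*229)*(-1/355) = (-430 + 1374)*(-1/355) = 944*(-1/355) = -944/355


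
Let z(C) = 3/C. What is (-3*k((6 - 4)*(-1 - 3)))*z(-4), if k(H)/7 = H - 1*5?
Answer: -819/4 ≈ -204.75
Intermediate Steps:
k(H) = -35 + 7*H (k(H) = 7*(H - 1*5) = 7*(H - 5) = 7*(-5 + H) = -35 + 7*H)
(-3*k((6 - 4)*(-1 - 3)))*z(-4) = (-3*(-35 + 7*((6 - 4)*(-1 - 3))))*(3/(-4)) = (-3*(-35 + 7*(2*(-4))))*(3*(-¼)) = -3*(-35 + 7*(-8))*(-¾) = -3*(-35 - 56)*(-¾) = -3*(-91)*(-¾) = 273*(-¾) = -819/4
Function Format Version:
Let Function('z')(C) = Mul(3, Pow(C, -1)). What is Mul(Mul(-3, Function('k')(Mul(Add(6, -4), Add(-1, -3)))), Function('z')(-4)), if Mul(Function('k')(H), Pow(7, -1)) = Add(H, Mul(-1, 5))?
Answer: Rational(-819, 4) ≈ -204.75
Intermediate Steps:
Function('k')(H) = Add(-35, Mul(7, H)) (Function('k')(H) = Mul(7, Add(H, Mul(-1, 5))) = Mul(7, Add(H, -5)) = Mul(7, Add(-5, H)) = Add(-35, Mul(7, H)))
Mul(Mul(-3, Function('k')(Mul(Add(6, -4), Add(-1, -3)))), Function('z')(-4)) = Mul(Mul(-3, Add(-35, Mul(7, Mul(Add(6, -4), Add(-1, -3))))), Mul(3, Pow(-4, -1))) = Mul(Mul(-3, Add(-35, Mul(7, Mul(2, -4)))), Mul(3, Rational(-1, 4))) = Mul(Mul(-3, Add(-35, Mul(7, -8))), Rational(-3, 4)) = Mul(Mul(-3, Add(-35, -56)), Rational(-3, 4)) = Mul(Mul(-3, -91), Rational(-3, 4)) = Mul(273, Rational(-3, 4)) = Rational(-819, 4)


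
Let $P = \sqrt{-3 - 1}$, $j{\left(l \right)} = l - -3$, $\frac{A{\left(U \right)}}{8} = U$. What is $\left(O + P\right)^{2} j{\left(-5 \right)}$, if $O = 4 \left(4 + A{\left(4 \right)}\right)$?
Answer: $-41464 - 1152 i \approx -41464.0 - 1152.0 i$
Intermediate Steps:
$A{\left(U \right)} = 8 U$
$j{\left(l \right)} = 3 + l$ ($j{\left(l \right)} = l + 3 = 3 + l$)
$O = 144$ ($O = 4 \left(4 + 8 \cdot 4\right) = 4 \left(4 + 32\right) = 4 \cdot 36 = 144$)
$P = 2 i$ ($P = \sqrt{-4} = 2 i \approx 2.0 i$)
$\left(O + P\right)^{2} j{\left(-5 \right)} = \left(144 + 2 i\right)^{2} \left(3 - 5\right) = \left(144 + 2 i\right)^{2} \left(-2\right) = - 2 \left(144 + 2 i\right)^{2}$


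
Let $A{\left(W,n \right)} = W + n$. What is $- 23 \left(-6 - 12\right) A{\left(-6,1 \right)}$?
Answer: $-2070$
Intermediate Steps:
$- 23 \left(-6 - 12\right) A{\left(-6,1 \right)} = - 23 \left(-6 - 12\right) \left(-6 + 1\right) = \left(-23\right) \left(-18\right) \left(-5\right) = 414 \left(-5\right) = -2070$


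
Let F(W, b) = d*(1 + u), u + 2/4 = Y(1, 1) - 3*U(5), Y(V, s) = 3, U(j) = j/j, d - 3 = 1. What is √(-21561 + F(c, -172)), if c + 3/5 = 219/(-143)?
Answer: I*√21559 ≈ 146.83*I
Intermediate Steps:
d = 4 (d = 3 + 1 = 4)
U(j) = 1
c = -1524/715 (c = -⅗ + 219/(-143) = -⅗ + 219*(-1/143) = -⅗ - 219/143 = -1524/715 ≈ -2.1315)
u = -½ (u = -½ + (3 - 3*1) = -½ + (3 - 3) = -½ + 0 = -½ ≈ -0.50000)
F(W, b) = 2 (F(W, b) = 4*(1 - ½) = 4*(½) = 2)
√(-21561 + F(c, -172)) = √(-21561 + 2) = √(-21559) = I*√21559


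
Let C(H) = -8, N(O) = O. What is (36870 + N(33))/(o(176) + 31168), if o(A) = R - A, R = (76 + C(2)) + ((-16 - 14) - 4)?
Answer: 12301/10342 ≈ 1.1894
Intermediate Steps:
R = 34 (R = (76 - 8) + ((-16 - 14) - 4) = 68 + (-30 - 4) = 68 - 34 = 34)
o(A) = 34 - A
(36870 + N(33))/(o(176) + 31168) = (36870 + 33)/((34 - 1*176) + 31168) = 36903/((34 - 176) + 31168) = 36903/(-142 + 31168) = 36903/31026 = 36903*(1/31026) = 12301/10342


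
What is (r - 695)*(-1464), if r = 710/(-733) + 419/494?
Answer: 184247696196/181051 ≈ 1.0177e+6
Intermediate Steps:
r = -43613/362102 (r = 710*(-1/733) + 419*(1/494) = -710/733 + 419/494 = -43613/362102 ≈ -0.12044)
(r - 695)*(-1464) = (-43613/362102 - 695)*(-1464) = -251704503/362102*(-1464) = 184247696196/181051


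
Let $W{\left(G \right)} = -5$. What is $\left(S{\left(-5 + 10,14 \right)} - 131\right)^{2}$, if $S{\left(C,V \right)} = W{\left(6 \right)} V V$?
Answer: $1234321$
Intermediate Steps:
$S{\left(C,V \right)} = - 5 V^{2}$ ($S{\left(C,V \right)} = - 5 V V = - 5 V^{2}$)
$\left(S{\left(-5 + 10,14 \right)} - 131\right)^{2} = \left(- 5 \cdot 14^{2} - 131\right)^{2} = \left(\left(-5\right) 196 - 131\right)^{2} = \left(-980 - 131\right)^{2} = \left(-1111\right)^{2} = 1234321$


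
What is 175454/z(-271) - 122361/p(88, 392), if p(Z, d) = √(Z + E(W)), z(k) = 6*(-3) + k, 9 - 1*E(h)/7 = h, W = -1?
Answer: -175454/289 - 122361*√158/158 ≈ -10342.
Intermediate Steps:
E(h) = 63 - 7*h
z(k) = -18 + k
p(Z, d) = √(70 + Z) (p(Z, d) = √(Z + (63 - 7*(-1))) = √(Z + (63 + 7)) = √(Z + 70) = √(70 + Z))
175454/z(-271) - 122361/p(88, 392) = 175454/(-18 - 271) - 122361/√(70 + 88) = 175454/(-289) - 122361*√158/158 = 175454*(-1/289) - 122361*√158/158 = -175454/289 - 122361*√158/158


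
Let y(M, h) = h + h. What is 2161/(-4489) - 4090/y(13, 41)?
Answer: -9268606/184049 ≈ -50.359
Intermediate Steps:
y(M, h) = 2*h
2161/(-4489) - 4090/y(13, 41) = 2161/(-4489) - 4090/(2*41) = 2161*(-1/4489) - 4090/82 = -2161/4489 - 4090*1/82 = -2161/4489 - 2045/41 = -9268606/184049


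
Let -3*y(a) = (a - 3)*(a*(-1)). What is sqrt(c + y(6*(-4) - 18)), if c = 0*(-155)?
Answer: 3*sqrt(70) ≈ 25.100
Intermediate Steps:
c = 0
y(a) = a*(-3 + a)/3 (y(a) = -(a - 3)*a*(-1)/3 = -(-3 + a)*(-a)/3 = -(-1)*a*(-3 + a)/3 = a*(-3 + a)/3)
sqrt(c + y(6*(-4) - 18)) = sqrt(0 + (6*(-4) - 18)*(-3 + (6*(-4) - 18))/3) = sqrt(0 + (-24 - 18)*(-3 + (-24 - 18))/3) = sqrt(0 + (1/3)*(-42)*(-3 - 42)) = sqrt(0 + (1/3)*(-42)*(-45)) = sqrt(0 + 630) = sqrt(630) = 3*sqrt(70)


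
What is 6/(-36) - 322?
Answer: -1933/6 ≈ -322.17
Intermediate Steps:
6/(-36) - 322 = -1/36*6 - 322 = -⅙ - 322 = -1933/6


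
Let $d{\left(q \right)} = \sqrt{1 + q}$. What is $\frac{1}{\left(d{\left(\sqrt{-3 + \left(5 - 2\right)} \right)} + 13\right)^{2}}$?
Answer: $\frac{1}{196} \approx 0.005102$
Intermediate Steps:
$\frac{1}{\left(d{\left(\sqrt{-3 + \left(5 - 2\right)} \right)} + 13\right)^{2}} = \frac{1}{\left(\sqrt{1 + \sqrt{-3 + \left(5 - 2\right)}} + 13\right)^{2}} = \frac{1}{\left(\sqrt{1 + \sqrt{-3 + 3}} + 13\right)^{2}} = \frac{1}{\left(\sqrt{1 + \sqrt{0}} + 13\right)^{2}} = \frac{1}{\left(\sqrt{1 + 0} + 13\right)^{2}} = \frac{1}{\left(\sqrt{1} + 13\right)^{2}} = \frac{1}{\left(1 + 13\right)^{2}} = \frac{1}{14^{2}} = \frac{1}{196}$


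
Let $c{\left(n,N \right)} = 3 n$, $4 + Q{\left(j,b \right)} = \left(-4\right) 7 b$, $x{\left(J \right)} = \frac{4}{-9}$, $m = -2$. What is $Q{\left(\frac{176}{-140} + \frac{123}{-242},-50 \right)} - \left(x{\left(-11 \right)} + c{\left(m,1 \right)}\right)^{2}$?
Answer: $\frac{109712}{81} \approx 1354.5$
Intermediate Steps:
$x{\left(J \right)} = - \frac{4}{9}$ ($x{\left(J \right)} = 4 \left(- \frac{1}{9}\right) = - \frac{4}{9}$)
$Q{\left(j,b \right)} = -4 - 28 b$ ($Q{\left(j,b \right)} = -4 + \left(-4\right) 7 b = -4 - 28 b$)
$Q{\left(\frac{176}{-140} + \frac{123}{-242},-50 \right)} - \left(x{\left(-11 \right)} + c{\left(m,1 \right)}\right)^{2} = \left(-4 - -1400\right) - \left(- \frac{4}{9} + 3 \left(-2\right)\right)^{2} = \left(-4 + 1400\right) - \left(- \frac{4}{9} - 6\right)^{2} = 1396 - \left(- \frac{58}{9}\right)^{2} = 1396 - \frac{3364}{81} = \frac{109712}{81}$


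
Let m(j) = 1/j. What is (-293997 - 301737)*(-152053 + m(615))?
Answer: 18569543891332/205 ≈ 9.0583e+10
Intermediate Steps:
(-293997 - 301737)*(-152053 + m(615)) = (-293997 - 301737)*(-152053 + 1/615) = -595734*(-152053 + 1/615) = -595734*(-93512594/615) = 18569543891332/205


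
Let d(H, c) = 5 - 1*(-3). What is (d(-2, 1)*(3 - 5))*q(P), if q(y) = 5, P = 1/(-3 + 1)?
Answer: -80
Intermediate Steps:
P = -1/2 (P = 1/(-2) = -1/2 ≈ -0.50000)
d(H, c) = 8 (d(H, c) = 5 + 3 = 8)
(d(-2, 1)*(3 - 5))*q(P) = (8*(3 - 5))*5 = (8*(-2))*5 = -16*5 = -80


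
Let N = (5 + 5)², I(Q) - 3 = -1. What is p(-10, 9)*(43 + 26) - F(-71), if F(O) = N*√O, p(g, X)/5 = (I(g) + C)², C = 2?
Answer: 5520 - 100*I*√71 ≈ 5520.0 - 842.62*I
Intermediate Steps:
I(Q) = 2 (I(Q) = 3 - 1 = 2)
N = 100 (N = 10² = 100)
p(g, X) = 80 (p(g, X) = 5*(2 + 2)² = 5*4² = 5*16 = 80)
F(O) = 100*√O
p(-10, 9)*(43 + 26) - F(-71) = 80*(43 + 26) - 100*√(-71) = 80*69 - 100*I*√71 = 5520 - 100*I*√71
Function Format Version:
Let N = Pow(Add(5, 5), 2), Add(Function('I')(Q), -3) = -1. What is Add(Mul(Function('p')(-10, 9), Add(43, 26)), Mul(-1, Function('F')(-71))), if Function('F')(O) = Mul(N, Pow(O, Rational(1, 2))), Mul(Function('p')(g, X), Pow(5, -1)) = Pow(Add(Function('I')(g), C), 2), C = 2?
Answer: Add(5520, Mul(-100, I, Pow(71, Rational(1, 2)))) ≈ Add(5520.0, Mul(-842.62, I))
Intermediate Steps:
Function('I')(Q) = 2 (Function('I')(Q) = Add(3, -1) = 2)
N = 100 (N = Pow(10, 2) = 100)
Function('p')(g, X) = 80 (Function('p')(g, X) = Mul(5, Pow(Add(2, 2), 2)) = Mul(5, Pow(4, 2)) = Mul(5, 16) = 80)
Function('F')(O) = Mul(100, Pow(O, Rational(1, 2)))
Add(Mul(Function('p')(-10, 9), Add(43, 26)), Mul(-1, Function('F')(-71))) = Add(Mul(80, Add(43, 26)), Mul(-1, Mul(100, Pow(-71, Rational(1, 2))))) = Add(Mul(80, 69), Mul(-1, Mul(100, Mul(I, Pow(71, Rational(1, 2)))))) = Add(5520, Mul(-1, Mul(100, I, Pow(71, Rational(1, 2))))) = Add(5520, Mul(-100, I, Pow(71, Rational(1, 2))))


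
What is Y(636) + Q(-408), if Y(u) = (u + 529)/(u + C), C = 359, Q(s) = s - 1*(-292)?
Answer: -22851/199 ≈ -114.83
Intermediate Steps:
Q(s) = 292 + s (Q(s) = s + 292 = 292 + s)
Y(u) = (529 + u)/(359 + u) (Y(u) = (u + 529)/(u + 359) = (529 + u)/(359 + u))
Y(636) + Q(-408) = (529 + 636)/(359 + 636) + (292 - 408) = 1165/995 - 116 = (1/995)*1165 - 116 = 233/199 - 116 = -22851/199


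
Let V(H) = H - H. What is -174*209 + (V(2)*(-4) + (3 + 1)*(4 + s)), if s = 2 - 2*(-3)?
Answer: -36318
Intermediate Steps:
s = 8 (s = 2 + 6 = 8)
V(H) = 0
-174*209 + (V(2)*(-4) + (3 + 1)*(4 + s)) = -174*209 + (0*(-4) + (3 + 1)*(4 + 8)) = -36366 + (0 + 4*12) = -36366 + (0 + 48) = -36366 + 48 = -36318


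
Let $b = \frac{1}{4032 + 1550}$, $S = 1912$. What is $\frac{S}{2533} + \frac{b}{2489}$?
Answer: $\frac{26564561909}{35192483734} \approx 0.75484$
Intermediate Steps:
$b = \frac{1}{5582} \approx 0.00017915$
$\frac{S}{2533} + \frac{b}{2489} = \frac{1912}{2533} + \frac{1}{5582 \cdot 2489} = 1912 \cdot \frac{1}{2533} + \frac{1}{5582} \cdot \frac{1}{2489} = \frac{1912}{2533} + \frac{1}{13893598} = \frac{26564561909}{35192483734}$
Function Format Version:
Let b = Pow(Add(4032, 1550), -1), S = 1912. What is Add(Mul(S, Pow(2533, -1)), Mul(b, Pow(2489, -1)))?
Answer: Rational(26564561909, 35192483734) ≈ 0.75484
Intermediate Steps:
b = Rational(1, 5582) (b = Pow(5582, -1) = Rational(1, 5582) ≈ 0.00017915)
Add(Mul(S, Pow(2533, -1)), Mul(b, Pow(2489, -1))) = Add(Mul(1912, Pow(2533, -1)), Mul(Rational(1, 5582), Pow(2489, -1))) = Add(Mul(1912, Rational(1, 2533)), Mul(Rational(1, 5582), Rational(1, 2489))) = Add(Rational(1912, 2533), Rational(1, 13893598)) = Rational(26564561909, 35192483734)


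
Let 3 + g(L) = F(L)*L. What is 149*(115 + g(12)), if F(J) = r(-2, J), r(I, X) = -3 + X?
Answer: 32780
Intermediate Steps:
F(J) = -3 + J
g(L) = -3 + L*(-3 + L) (g(L) = -3 + (-3 + L)*L = -3 + L*(-3 + L))
149*(115 + g(12)) = 149*(115 + (-3 + 12*(-3 + 12))) = 149*(115 + (-3 + 12*9)) = 149*(115 + (-3 + 108)) = 149*(115 + 105) = 149*220 = 32780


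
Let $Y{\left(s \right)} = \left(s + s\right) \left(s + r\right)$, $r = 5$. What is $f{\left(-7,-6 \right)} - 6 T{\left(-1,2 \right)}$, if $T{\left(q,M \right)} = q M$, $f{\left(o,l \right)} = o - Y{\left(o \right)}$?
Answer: $-23$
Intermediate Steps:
$Y{\left(s \right)} = 2 s \left(5 + s\right)$ ($Y{\left(s \right)} = \left(s + s\right) \left(s + 5\right) = 2 s \left(5 + s\right)$)
$f{\left(o,l \right)} = o - 2 o \left(5 + o\right)$
$T{\left(q,M \right)} = M q$
$f{\left(-7,-6 \right)} - 6 T{\left(-1,2 \right)} = - 7 \left(-9 - -14\right) - 6 \cdot 2 \left(-1\right) = - 7 \left(-9 + 14\right) - -12 = \left(-7\right) 5 + 12 = -35 + 12 = -23$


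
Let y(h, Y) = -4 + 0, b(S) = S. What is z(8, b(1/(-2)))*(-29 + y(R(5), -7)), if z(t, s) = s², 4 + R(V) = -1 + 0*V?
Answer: -33/4 ≈ -8.2500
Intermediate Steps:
R(V) = -5 (R(V) = -4 + (-1 + 0*V) = -4 + (-1 + 0) = -4 - 1 = -5)
y(h, Y) = -4
z(8, b(1/(-2)))*(-29 + y(R(5), -7)) = (1/(-2))²*(-29 - 4) = (1*(-½))²*(-33) = (-½)²*(-33) = (¼)*(-33) = -33/4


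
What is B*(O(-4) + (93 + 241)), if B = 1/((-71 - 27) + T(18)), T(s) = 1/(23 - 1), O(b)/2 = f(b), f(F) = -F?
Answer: -7524/2155 ≈ -3.4914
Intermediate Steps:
O(b) = -2*b (O(b) = 2*(-b) = -2*b)
T(s) = 1/22
B = -22/2155 (B = 1/((-71 - 27) + 1/22) = 1/(-98 + 1/22) = 1/(-2155/22) = -22/2155 ≈ -0.010209)
B*(O(-4) + (93 + 241)) = -22*(-2*(-4) + (93 + 241))/2155 = -22*(8 + 334)/2155 = -22/2155*342 = -7524/2155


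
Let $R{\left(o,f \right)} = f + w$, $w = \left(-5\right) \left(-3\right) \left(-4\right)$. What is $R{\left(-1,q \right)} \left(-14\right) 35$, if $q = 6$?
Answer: $26460$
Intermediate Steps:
$w = -60$ ($w = 15 \left(-4\right) = -60$)
$R{\left(o,f \right)} = -60 + f$ ($R{\left(o,f \right)} = f - 60 = -60 + f$)
$R{\left(-1,q \right)} \left(-14\right) 35 = \left(-60 + 6\right) \left(-14\right) 35 = \left(-54\right) \left(-14\right) 35 = 756 \cdot 35 = 26460$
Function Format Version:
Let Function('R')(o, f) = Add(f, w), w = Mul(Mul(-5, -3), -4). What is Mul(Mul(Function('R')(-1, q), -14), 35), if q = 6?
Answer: 26460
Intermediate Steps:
w = -60 (w = Mul(15, -4) = -60)
Function('R')(o, f) = Add(-60, f) (Function('R')(o, f) = Add(f, -60) = Add(-60, f))
Mul(Mul(Function('R')(-1, q), -14), 35) = Mul(Mul(Add(-60, 6), -14), 35) = Mul(Mul(-54, -14), 35) = Mul(756, 35) = 26460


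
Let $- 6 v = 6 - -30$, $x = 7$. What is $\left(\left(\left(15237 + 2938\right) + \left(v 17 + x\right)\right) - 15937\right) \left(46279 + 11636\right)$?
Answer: $124111845$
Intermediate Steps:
$v = -6$ ($v = - \frac{6 - -30}{6} = - \frac{6 + 30}{6} = \left(- \frac{1}{6}\right) 36 = -6$)
$\left(\left(\left(15237 + 2938\right) + \left(v 17 + x\right)\right) - 15937\right) \left(46279 + 11636\right) = \left(\left(\left(15237 + 2938\right) + \left(\left(-6\right) 17 + 7\right)\right) - 15937\right) \left(46279 + 11636\right) = \left(\left(18175 + \left(-102 + 7\right)\right) - 15937\right) 57915 = \left(\left(18175 - 95\right) - 15937\right) 57915 = \left(18080 - 15937\right) 57915 = 2143 \cdot 57915 = 124111845$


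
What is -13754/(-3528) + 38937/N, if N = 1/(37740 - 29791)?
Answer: 545976022609/1764 ≈ 3.0951e+8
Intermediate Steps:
N = 1/7949 ≈ 0.00012580
-13754/(-3528) + 38937/N = -13754/(-3528) + 38937/(1/7949) = -13754*(-1/3528) + 38937*7949 = 6877/1764 + 309510213 = 545976022609/1764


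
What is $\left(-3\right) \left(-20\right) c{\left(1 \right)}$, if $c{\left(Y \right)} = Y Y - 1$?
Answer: $0$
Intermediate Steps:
$c{\left(Y \right)} = -1 + Y^{2}$ ($c{\left(Y \right)} = Y^{2} - 1 = -1 + Y^{2}$)
$\left(-3\right) \left(-20\right) c{\left(1 \right)} = \left(-3\right) \left(-20\right) \left(-1 + 1^{2}\right) = 60 \left(-1 + 1\right) = 60 \cdot 0 = 0$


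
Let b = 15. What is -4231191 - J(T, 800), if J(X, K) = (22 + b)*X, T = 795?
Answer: -4260606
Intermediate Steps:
J(X, K) = 37*X (J(X, K) = (22 + 15)*X = 37*X)
-4231191 - J(T, 800) = -4231191 - 37*795 = -4231191 - 1*29415 = -4231191 - 29415 = -4260606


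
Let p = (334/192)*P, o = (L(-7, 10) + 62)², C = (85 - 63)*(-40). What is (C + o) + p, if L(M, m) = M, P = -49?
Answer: 197737/96 ≈ 2059.8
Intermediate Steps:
C = -880 (C = 22*(-40) = -880)
o = 3025 (o = (-7 + 62)² = 55² = 3025)
p = -8183/96 (p = (334/192)*(-49) = (334*(1/192))*(-49) = (167/96)*(-49) = -8183/96 ≈ -85.240)
(C + o) + p = (-880 + 3025) - 8183/96 = 2145 - 8183/96 = 197737/96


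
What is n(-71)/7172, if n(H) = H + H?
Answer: -71/3586 ≈ -0.019799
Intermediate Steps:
n(H) = 2*H
n(-71)/7172 = (2*(-71))/7172 = -142*1/7172 = -71/3586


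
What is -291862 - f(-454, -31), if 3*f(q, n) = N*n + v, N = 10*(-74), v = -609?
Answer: -897917/3 ≈ -2.9931e+5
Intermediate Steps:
N = -740
f(q, n) = -203 - 740*n/3 (f(q, n) = (-740*n - 609)/3 = (-609 - 740*n)/3 = -203 - 740*n/3)
-291862 - f(-454, -31) = -291862 - (-203 - 740/3*(-31)) = -291862 - (-203 + 22940/3) = -291862 - 1*22331/3 = -291862 - 22331/3 = -897917/3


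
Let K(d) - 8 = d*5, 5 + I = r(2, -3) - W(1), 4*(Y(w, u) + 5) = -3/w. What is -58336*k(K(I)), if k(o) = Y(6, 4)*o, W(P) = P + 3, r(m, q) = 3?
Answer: -6577384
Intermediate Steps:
W(P) = 3 + P
Y(w, u) = -5 - 3/(4*w) (Y(w, u) = -5 + (-3/w)/4 = -5 - 3/(4*w))
I = -6 (I = -5 + (3 - (3 + 1)) = -5 + (3 - 1*4) = -5 + (3 - 4) = -5 - 1 = -6)
K(d) = 8 + 5*d (K(d) = 8 + d*5 = 8 + 5*d)
k(o) = -41*o/8 (k(o) = (-5 - ¾/6)*o = (-5 - ¾*⅙)*o = (-5 - ⅛)*o = -41*o/8)
-58336*k(K(I)) = -(-298972)*(8 + 5*(-6)) = -(-298972)*(8 - 30) = -(-298972)*(-22) = -58336*451/4 = -6577384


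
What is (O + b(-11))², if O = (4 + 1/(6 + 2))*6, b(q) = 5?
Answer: 14161/16 ≈ 885.06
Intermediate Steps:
O = 99/4 (O = (4 + 1/8)*6 = (4 + ⅛)*6 = (33/8)*6 = 99/4 ≈ 24.750)
(O + b(-11))² = (99/4 + 5)² = (119/4)² = 14161/16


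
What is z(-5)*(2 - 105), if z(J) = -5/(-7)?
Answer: -515/7 ≈ -73.571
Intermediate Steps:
z(J) = 5/7 (z(J) = -5*(-⅐) = 5/7)
z(-5)*(2 - 105) = 5*(2 - 105)/7 = (5/7)*(-103) = -515/7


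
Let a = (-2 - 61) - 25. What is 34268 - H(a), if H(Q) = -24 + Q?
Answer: 34380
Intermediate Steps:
a = -88 (a = -63 - 25 = -88)
34268 - H(a) = 34268 - (-24 - 88) = 34268 - 1*(-112) = 34268 + 112 = 34380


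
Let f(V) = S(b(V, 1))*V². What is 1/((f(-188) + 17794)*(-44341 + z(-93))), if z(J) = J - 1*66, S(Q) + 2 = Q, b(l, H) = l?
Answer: 1/298041687000 ≈ 3.3552e-12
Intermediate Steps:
S(Q) = -2 + Q
z(J) = -66 + J (z(J) = J - 66 = -66 + J)
f(V) = V²*(-2 + V) (f(V) = (-2 + V)*V² = V²*(-2 + V))
1/((f(-188) + 17794)*(-44341 + z(-93))) = 1/(((-188)²*(-2 - 188) + 17794)*(-44341 + (-66 - 93))) = 1/((35344*(-190) + 17794)*(-44341 - 159)) = 1/((-6715360 + 17794)*(-44500)) = 1/(-6697566*(-44500)) = 1/298041687000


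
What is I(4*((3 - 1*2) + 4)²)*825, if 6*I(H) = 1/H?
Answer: 11/8 ≈ 1.3750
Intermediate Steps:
I(H) = 1/(6*H)
I(4*((3 - 1*2) + 4)²)*825 = (1/(6*((4*((3 - 1*2) + 4)²))))*825 = (1/(6*((4*((3 - 2) + 4)²))))*825 = (1/(6*((4*(1 + 4)²))))*825 = (1/(6*((4*5²))))*825 = (1/(6*((4*25))))*825 = ((⅙)/100)*825 = ((⅙)*(1/100))*825 = (1/600)*825 = 11/8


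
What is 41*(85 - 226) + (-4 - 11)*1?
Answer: -5796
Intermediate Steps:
41*(85 - 226) + (-4 - 11)*1 = 41*(-141) - 15*1 = -5781 - 15 = -5796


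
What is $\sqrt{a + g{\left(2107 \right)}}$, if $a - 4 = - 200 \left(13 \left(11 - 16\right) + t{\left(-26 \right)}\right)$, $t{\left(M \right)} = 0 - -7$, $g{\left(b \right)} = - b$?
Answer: $\sqrt{9497} \approx 97.453$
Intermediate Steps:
$t{\left(M \right)} = 7$ ($t{\left(M \right)} = 0 + 7 = 7$)
$a = 11604$ ($a = 4 - 200 \left(13 \left(11 - 16\right) + 7\right) = 4 - 200 \left(13 \left(-5\right) + 7\right) = 4 - 200 \left(-65 + 7\right) = 4 - -11600 = 4 + 11600 = 11604$)
$\sqrt{a + g{\left(2107 \right)}} = \sqrt{11604 - 2107} = \sqrt{9497}$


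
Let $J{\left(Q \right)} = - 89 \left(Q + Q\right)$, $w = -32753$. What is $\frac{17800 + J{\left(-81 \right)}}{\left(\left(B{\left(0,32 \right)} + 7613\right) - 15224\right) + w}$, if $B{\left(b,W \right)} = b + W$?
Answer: $- \frac{16109}{20166} \approx -0.79882$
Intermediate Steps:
$J{\left(Q \right)} = - 178 Q$ ($J{\left(Q \right)} = - 89 \cdot 2 Q = - 178 Q$)
$B{\left(b,W \right)} = W + b$
$\frac{17800 + J{\left(-81 \right)}}{\left(\left(B{\left(0,32 \right)} + 7613\right) - 15224\right) + w} = \frac{17800 - -14418}{\left(\left(\left(32 + 0\right) + 7613\right) - 15224\right) - 32753} = \frac{17800 + 14418}{\left(\left(32 + 7613\right) - 15224\right) - 32753} = \frac{32218}{\left(7645 - 15224\right) - 32753} = \frac{32218}{-7579 - 32753} = \frac{32218}{-40332} = 32218 \left(- \frac{1}{40332}\right) = - \frac{16109}{20166}$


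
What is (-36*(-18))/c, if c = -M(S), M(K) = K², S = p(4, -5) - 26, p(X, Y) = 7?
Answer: -648/361 ≈ -1.7950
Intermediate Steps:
S = -19 (S = 7 - 26 = -19)
c = -361 (c = -1*(-19)² = -1*361 = -361)
(-36*(-18))/c = -36*(-18)/(-361) = 648*(-1/361) = -648/361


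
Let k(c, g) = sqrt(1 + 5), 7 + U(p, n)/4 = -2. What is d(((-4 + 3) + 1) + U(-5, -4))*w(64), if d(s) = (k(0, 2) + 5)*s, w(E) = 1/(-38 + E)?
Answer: -90/13 - 18*sqrt(6)/13 ≈ -10.315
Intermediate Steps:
U(p, n) = -36 (U(p, n) = -28 + 4*(-2) = -28 - 8 = -36)
k(c, g) = sqrt(6)
d(s) = s*(5 + sqrt(6)) (d(s) = (sqrt(6) + 5)*s = (5 + sqrt(6))*s = s*(5 + sqrt(6)))
d(((-4 + 3) + 1) + U(-5, -4))*w(64) = ((((-4 + 3) + 1) - 36)*(5 + sqrt(6)))/(-38 + 64) = (((-1 + 1) - 36)*(5 + sqrt(6)))/26 = ((0 - 36)*(5 + sqrt(6)))*(1/26) = -36*(5 + sqrt(6))*(1/26) = (-180 - 36*sqrt(6))*(1/26) = -90/13 - 18*sqrt(6)/13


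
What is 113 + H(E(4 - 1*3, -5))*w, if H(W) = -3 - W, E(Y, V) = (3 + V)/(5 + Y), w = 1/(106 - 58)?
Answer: 2033/18 ≈ 112.94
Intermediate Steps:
w = 1/48 ≈ 0.020833
E(Y, V) = (3 + V)/(5 + Y)
113 + H(E(4 - 1*3, -5))*w = 113 + (-3 - (3 - 5)/(5 + (4 - 1*3)))*(1/48) = 113 + (-3 - (-2)/(5 + (4 - 3)))*(1/48) = 113 + (-3 - (-2)/(5 + 1))*(1/48) = 113 + (-3 - (-2)/6)*(1/48) = 113 + (-3 - 1*(-1/3))*(1/48) = 113 + (-3 + 1/3)*(1/48) = 113 - 8/3*1/48 = 113 - 1/18 = 2033/18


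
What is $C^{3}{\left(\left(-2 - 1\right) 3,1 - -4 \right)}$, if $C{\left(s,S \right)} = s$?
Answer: $-729$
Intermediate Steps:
$C^{3}{\left(\left(-2 - 1\right) 3,1 - -4 \right)} = \left(\left(-2 - 1\right) 3\right)^{3} = \left(\left(-3\right) 3\right)^{3} = \left(-9\right)^{3} = -729$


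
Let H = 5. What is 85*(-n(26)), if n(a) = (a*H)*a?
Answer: -287300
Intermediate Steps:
n(a) = 5*a² (n(a) = (a*5)*a = (5*a)*a = 5*a²)
85*(-n(26)) = 85*(-5*26²) = 85*(-5*676) = 85*(-1*3380) = 85*(-3380) = -287300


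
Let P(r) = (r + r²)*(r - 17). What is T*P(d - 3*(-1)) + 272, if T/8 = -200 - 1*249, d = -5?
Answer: 136768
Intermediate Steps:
T = -3592 (T = 8*(-200 - 1*249) = 8*(-200 - 249) = 8*(-449) = -3592)
P(r) = (-17 + r)*(r + r²) (P(r) = (r + r²)*(-17 + r) = (-17 + r)*(r + r²))
T*P(d - 3*(-1)) + 272 = -3592*(-5 - 3*(-1))*(-17 + (-5 - 3*(-1))² - 16*(-5 - 3*(-1))) + 272 = -3592*(-5 + 3)*(-17 + (-5 + 3)² - 16*(-5 + 3)) + 272 = -(-7184)*(-17 + (-2)² - 16*(-2)) + 272 = -(-7184)*(-17 + 4 + 32) + 272 = -(-7184)*19 + 272 = -3592*(-38) + 272 = 136496 + 272 = 136768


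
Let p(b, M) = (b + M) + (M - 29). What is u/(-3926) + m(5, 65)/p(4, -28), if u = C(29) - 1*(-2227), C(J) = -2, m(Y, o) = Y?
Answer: -199855/318006 ≈ -0.62846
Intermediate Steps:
u = 2225 (u = -2 - 1*(-2227) = -2 + 2227 = 2225)
p(b, M) = -29 + b + 2*M (p(b, M) = (M + b) + (-29 + M) = -29 + b + 2*M)
u/(-3926) + m(5, 65)/p(4, -28) = 2225/(-3926) + 5/(-29 + 4 + 2*(-28)) = 2225*(-1/3926) + 5/(-29 + 4 - 56) = -2225/3926 + 5/(-81) = -2225/3926 + 5*(-1/81) = -2225/3926 - 5/81 = -199855/318006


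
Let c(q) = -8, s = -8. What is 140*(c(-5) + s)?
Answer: -2240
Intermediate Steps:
140*(c(-5) + s) = 140*(-8 - 8) = 140*(-16) = -2240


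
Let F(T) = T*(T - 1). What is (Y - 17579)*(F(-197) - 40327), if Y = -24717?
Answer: 55873016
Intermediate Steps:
F(T) = T*(-1 + T)
(Y - 17579)*(F(-197) - 40327) = (-24717 - 17579)*(-197*(-1 - 197) - 40327) = -42296*(-197*(-198) - 40327) = -42296*(39006 - 40327) = -42296*(-1321) = 55873016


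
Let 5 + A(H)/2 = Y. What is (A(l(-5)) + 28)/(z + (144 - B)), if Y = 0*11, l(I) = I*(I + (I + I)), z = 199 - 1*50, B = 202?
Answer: 18/91 ≈ 0.19780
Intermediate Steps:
z = 149 (z = 199 - 50 = 149)
l(I) = 3*I² (l(I) = I*(I + 2*I) = I*(3*I) = 3*I²)
Y = 0
A(H) = -10 (A(H) = -10 + 2*0 = -10 + 0 = -10)
(A(l(-5)) + 28)/(z + (144 - B)) = (-10 + 28)/(149 + (144 - 1*202)) = 18/(149 + (144 - 202)) = 18/(149 - 58) = 18/91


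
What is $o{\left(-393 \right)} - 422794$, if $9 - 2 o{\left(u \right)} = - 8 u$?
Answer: $- \frac{848723}{2} \approx -4.2436 \cdot 10^{5}$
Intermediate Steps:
$o{\left(u \right)} = \frac{9}{2} + 4 u$ ($o{\left(u \right)} = \frac{9}{2} - \frac{\left(-8\right) u}{2} = \frac{9}{2} + 4 u$)
$o{\left(-393 \right)} - 422794 = \left(\frac{9}{2} + 4 \left(-393\right)\right) - 422794 = \left(\frac{9}{2} - 1572\right) - 422794 = - \frac{3135}{2} - 422794 = - \frac{848723}{2}$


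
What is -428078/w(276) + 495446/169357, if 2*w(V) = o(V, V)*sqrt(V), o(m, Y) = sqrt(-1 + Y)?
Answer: 495446/169357 - 428078*sqrt(759)/3795 ≈ -3104.7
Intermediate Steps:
w(V) = sqrt(V)*sqrt(-1 + V)/2 (w(V) = (sqrt(-1 + V)*sqrt(V))/2 = (sqrt(V)*sqrt(-1 + V))/2 = sqrt(V)*sqrt(-1 + V)/2)
-428078/w(276) + 495446/169357 = -428078*sqrt(69)/(69*sqrt(-1 + 276)) + 495446/169357 = -428078*sqrt(759)/3795 + 495446*(1/169357) = -428078*sqrt(759)/3795 + 495446/169357 = 495446/169357 - 428078*sqrt(759)/3795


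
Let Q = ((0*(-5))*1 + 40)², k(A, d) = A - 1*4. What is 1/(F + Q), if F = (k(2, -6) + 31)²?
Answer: 1/2441 ≈ 0.00040967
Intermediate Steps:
k(A, d) = -4 + A (k(A, d) = A - 4 = -4 + A)
F = 841 (F = ((-4 + 2) + 31)² = (-2 + 31)² = 29² = 841)
Q = 1600 (Q = (0*1 + 40)² = (0 + 40)² = 40² = 1600)
1/(F + Q) = 1/(841 + 1600) = 1/2441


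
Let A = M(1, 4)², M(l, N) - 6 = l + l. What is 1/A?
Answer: 1/64 ≈ 0.015625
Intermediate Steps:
M(l, N) = 6 + 2*l (M(l, N) = 6 + (l + l) = 6 + 2*l)
A = 64 (A = (6 + 2*1)² = (6 + 2)² = 8² = 64)
1/A = 1/64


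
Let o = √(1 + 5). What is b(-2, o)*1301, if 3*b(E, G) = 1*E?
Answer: -2602/3 ≈ -867.33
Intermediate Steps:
o = √6 ≈ 2.4495
b(E, G) = E/3 (b(E, G) = (1*E)/3 = E/3)
b(-2, o)*1301 = ((⅓)*(-2))*1301 = -⅔*1301 = -2602/3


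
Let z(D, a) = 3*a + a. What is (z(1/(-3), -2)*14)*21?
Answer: -2352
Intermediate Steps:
z(D, a) = 4*a
(z(1/(-3), -2)*14)*21 = ((4*(-2))*14)*21 = -8*14*21 = -112*21 = -2352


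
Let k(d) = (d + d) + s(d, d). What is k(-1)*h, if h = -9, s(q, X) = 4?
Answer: -18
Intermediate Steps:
k(d) = 4 + 2*d (k(d) = (d + d) + 4 = 2*d + 4 = 4 + 2*d)
k(-1)*h = (4 + 2*(-1))*(-9) = (4 - 2)*(-9) = 2*(-9) = -18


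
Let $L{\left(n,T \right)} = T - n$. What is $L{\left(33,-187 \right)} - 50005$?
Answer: $-50225$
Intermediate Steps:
$L{\left(33,-187 \right)} - 50005 = \left(-187 - 33\right) - 50005 = -220 - 50005 = -50225$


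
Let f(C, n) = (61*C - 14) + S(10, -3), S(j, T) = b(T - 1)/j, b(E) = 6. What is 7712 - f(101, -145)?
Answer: 7822/5 ≈ 1564.4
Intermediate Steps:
S(j, T) = 6/j
f(C, n) = -67/5 + 61*C (f(C, n) = (61*C - 14) + 6/10 = (-14 + 61*C) + 6*(⅒) = (-14 + 61*C) + ⅗ = -67/5 + 61*C)
7712 - f(101, -145) = 7712 - (-67/5 + 61*101) = 7712 - (-67/5 + 6161) = 7712 - 1*30738/5 = 7712 - 30738/5 = 7822/5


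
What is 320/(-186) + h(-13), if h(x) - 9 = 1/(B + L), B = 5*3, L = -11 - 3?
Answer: 770/93 ≈ 8.2796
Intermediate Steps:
L = -14
B = 15
h(x) = 10 (h(x) = 9 + 1/(15 - 14) = 9 + 1/1 = 9 + 1 = 10)
320/(-186) + h(-13) = 320/(-186) + 10 = 320*(-1/186) + 10 = -160/93 + 10 = 770/93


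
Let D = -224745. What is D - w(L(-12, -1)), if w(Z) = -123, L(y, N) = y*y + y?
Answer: -224622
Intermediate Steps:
L(y, N) = y + y² (L(y, N) = y² + y = y + y²)
D - w(L(-12, -1)) = -224745 - 1*(-123) = -224745 + 123 = -224622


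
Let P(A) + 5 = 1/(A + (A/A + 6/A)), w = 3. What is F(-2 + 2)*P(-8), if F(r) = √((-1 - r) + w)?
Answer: -159*√2/31 ≈ -7.2535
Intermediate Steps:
F(r) = √(2 - r) (F(r) = √((-1 - r) + 3) = √(2 - r))
P(A) = -5 + 1/(1 + A + 6/A) (P(A) = -5 + 1/(A + (A/A + 6/A)) = -5 + 1/(A + (1 + 6/A)) = -5 + 1/(1 + A + 6/A))
F(-2 + 2)*P(-8) = √(2 - (-2 + 2))*((-30 - 5*(-8)² - 4*(-8))/(6 - 8 + (-8)²)) = √(2 - 1*0)*((-30 - 5*64 + 32)/(6 - 8 + 64)) = √(2 + 0)*((-30 - 320 + 32)/62) = √2*((1/62)*(-318)) = √2*(-159/31) = -159*√2/31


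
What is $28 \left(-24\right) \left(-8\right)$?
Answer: $5376$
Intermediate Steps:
$28 \left(-24\right) \left(-8\right) = \left(-672\right) \left(-8\right) = 5376$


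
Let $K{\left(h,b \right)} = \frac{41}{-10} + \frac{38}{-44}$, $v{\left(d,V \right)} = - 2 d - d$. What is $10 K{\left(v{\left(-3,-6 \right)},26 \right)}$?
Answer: $- \frac{546}{11} \approx -49.636$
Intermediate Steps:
$v{\left(d,V \right)} = - 3 d$
$K{\left(h,b \right)} = - \frac{273}{55}$ ($K{\left(h,b \right)} = 41 \left(- \frac{1}{10}\right) + 38 \left(- \frac{1}{44}\right) = - \frac{41}{10} - \frac{19}{22} = - \frac{273}{55}$)
$10 K{\left(v{\left(-3,-6 \right)},26 \right)} = 10 \left(- \frac{273}{55}\right) = - \frac{546}{11}$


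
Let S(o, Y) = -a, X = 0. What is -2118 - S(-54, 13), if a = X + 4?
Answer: -2114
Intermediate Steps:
a = 4 (a = 0 + 4 = 4)
S(o, Y) = -4 (S(o, Y) = -1*4 = -4)
-2118 - S(-54, 13) = -2118 - 1*(-4) = -2118 + 4 = -2114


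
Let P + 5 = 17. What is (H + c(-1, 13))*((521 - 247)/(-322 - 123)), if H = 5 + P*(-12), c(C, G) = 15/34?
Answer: 645407/7565 ≈ 85.315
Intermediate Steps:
P = 12 (P = -5 + 17 = 12)
c(C, G) = 15/34 (c(C, G) = 15*(1/34) = 15/34)
H = -139 (H = 5 + 12*(-12) = 5 - 144 = -139)
(H + c(-1, 13))*((521 - 247)/(-322 - 123)) = (-139 + 15/34)*((521 - 247)/(-322 - 123)) = -645407/(17*(-445)) = -645407*(-1)/(17*445) = -4711/34*(-274/445) = 645407/7565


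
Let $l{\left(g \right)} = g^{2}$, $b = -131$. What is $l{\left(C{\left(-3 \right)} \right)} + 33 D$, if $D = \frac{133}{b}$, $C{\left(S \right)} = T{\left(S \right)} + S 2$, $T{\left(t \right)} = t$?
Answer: $\frac{6222}{131} \approx 47.496$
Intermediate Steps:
$C{\left(S \right)} = 3 S$ ($C{\left(S \right)} = S + S 2 = S + 2 S = 3 S$)
$D = - \frac{133}{131}$ ($D = \frac{133}{-131} = 133 \left(- \frac{1}{131}\right) = - \frac{133}{131} \approx -1.0153$)
$l{\left(C{\left(-3 \right)} \right)} + 33 D = \left(3 \left(-3\right)\right)^{2} + 33 \left(- \frac{133}{131}\right) = \left(-9\right)^{2} - \frac{4389}{131} = 81 - \frac{4389}{131} = \frac{6222}{131}$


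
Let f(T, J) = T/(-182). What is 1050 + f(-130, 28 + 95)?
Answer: 7355/7 ≈ 1050.7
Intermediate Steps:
f(T, J) = -T/182 (f(T, J) = T*(-1/182) = -T/182)
1050 + f(-130, 28 + 95) = 1050 - 1/182*(-130) = 1050 + 5/7 = 7355/7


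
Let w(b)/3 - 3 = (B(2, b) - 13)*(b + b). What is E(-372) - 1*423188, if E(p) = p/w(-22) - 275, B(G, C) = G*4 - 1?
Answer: -113064745/267 ≈ -4.2346e+5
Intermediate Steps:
B(G, C) = -1 + 4*G (B(G, C) = 4*G - 1 = -1 + 4*G)
w(b) = 9 - 36*b (w(b) = 9 + 3*(((-1 + 4*2) - 13)*(b + b)) = 9 + 3*(((-1 + 8) - 13)*(2*b)) = 9 + 3*((7 - 13)*(2*b)) = 9 + 3*(-12*b) = 9 - 36*b)
E(p) = -275 + p/801 (E(p) = p/(9 - 36*(-22)) - 275 = p/(9 + 792) - 275 = p/801 - 275 = -275 + p/801)
E(-372) - 1*423188 = (-275 + (1/801)*(-372)) - 1*423188 = (-275 - 124/267) - 423188 = -73549/267 - 423188 = -113064745/267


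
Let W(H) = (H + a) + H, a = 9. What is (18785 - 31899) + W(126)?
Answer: -12853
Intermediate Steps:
W(H) = 9 + 2*H (W(H) = (H + 9) + H = (9 + H) + H = 9 + 2*H)
(18785 - 31899) + W(126) = (18785 - 31899) + (9 + 2*126) = -13114 + (9 + 252) = -13114 + 261 = -12853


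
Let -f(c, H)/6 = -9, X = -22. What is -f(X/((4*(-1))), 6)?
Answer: -54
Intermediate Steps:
f(c, H) = 54 (f(c, H) = -6*(-9) = 54)
-f(X/((4*(-1))), 6) = -1*54 = -54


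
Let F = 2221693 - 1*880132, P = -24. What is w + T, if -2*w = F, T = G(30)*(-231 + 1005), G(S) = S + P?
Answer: -1332273/2 ≈ -6.6614e+5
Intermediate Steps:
G(S) = -24 + S (G(S) = S - 24 = -24 + S)
T = 4644 (T = (-24 + 30)*(-231 + 1005) = 6*774 = 4644)
F = 1341561 (F = 2221693 - 880132 = 1341561)
w = -1341561/2 (w = -1/2*1341561 = -1341561/2 ≈ -6.7078e+5)
w + T = -1341561/2 + 4644 = -1332273/2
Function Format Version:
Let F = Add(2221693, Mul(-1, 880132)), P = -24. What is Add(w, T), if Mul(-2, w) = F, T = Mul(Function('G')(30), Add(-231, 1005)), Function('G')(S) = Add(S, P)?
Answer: Rational(-1332273, 2) ≈ -6.6614e+5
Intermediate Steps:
Function('G')(S) = Add(-24, S) (Function('G')(S) = Add(S, -24) = Add(-24, S))
T = 4644 (T = Mul(Add(-24, 30), Add(-231, 1005)) = Mul(6, 774) = 4644)
F = 1341561 (F = Add(2221693, -880132) = 1341561)
w = Rational(-1341561, 2) (w = Mul(Rational(-1, 2), 1341561) = Rational(-1341561, 2) ≈ -6.7078e+5)
Add(w, T) = Add(Rational(-1341561, 2), 4644) = Rational(-1332273, 2)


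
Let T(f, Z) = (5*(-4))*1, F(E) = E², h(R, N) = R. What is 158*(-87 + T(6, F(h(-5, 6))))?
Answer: -16906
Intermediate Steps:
T(f, Z) = -20 (T(f, Z) = -20*1 = -20)
158*(-87 + T(6, F(h(-5, 6)))) = 158*(-87 - 20) = 158*(-107) = -16906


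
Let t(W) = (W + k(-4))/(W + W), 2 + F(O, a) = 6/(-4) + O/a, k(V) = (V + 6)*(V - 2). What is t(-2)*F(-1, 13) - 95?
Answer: -5591/52 ≈ -107.52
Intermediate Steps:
k(V) = (-2 + V)*(6 + V) (k(V) = (6 + V)*(-2 + V) = (-2 + V)*(6 + V))
F(O, a) = -7/2 + O/a (F(O, a) = -2 + (6/(-4) + O/a) = -2 + (6*(-¼) + O/a) = -2 + (-3/2 + O/a) = -7/2 + O/a)
t(W) = (-12 + W)/(2*W) (t(W) = (W + (-12 + (-4)² + 4*(-4)))/(W + W) = (W + (-12 + 16 - 16))/((2*W)) = (W - 12)*(1/(2*W)) = (-12 + W)*(1/(2*W)) = (-12 + W)/(2*W))
t(-2)*F(-1, 13) - 95 = ((½)*(-12 - 2)/(-2))*(-7/2 - 1/13) - 95 = ((½)*(-½)*(-14))*(-7/2 - 1*1/13) - 95 = 7*(-7/2 - 1/13)/2 - 95 = (7/2)*(-93/26) - 95 = -651/52 - 95 = -5591/52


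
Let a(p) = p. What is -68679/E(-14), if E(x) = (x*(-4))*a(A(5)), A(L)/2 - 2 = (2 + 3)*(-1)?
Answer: 22893/112 ≈ 204.40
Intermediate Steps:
A(L) = -6 (A(L) = 4 + 2*((2 + 3)*(-1)) = 4 + 2*(5*(-1)) = 4 + 2*(-5) = 4 - 10 = -6)
E(x) = 24*x (E(x) = (x*(-4))*(-6) = -4*x*(-6) = 24*x)
-68679/E(-14) = -68679/(24*(-14)) = -68679/(-336) = -68679*(-1/336) = 22893/112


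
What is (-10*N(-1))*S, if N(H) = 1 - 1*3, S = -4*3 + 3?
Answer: -180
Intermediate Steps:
S = -9 (S = -12 + 3 = -9)
N(H) = -2 (N(H) = 1 - 3 = -2)
(-10*N(-1))*S = -10*(-2)*(-9) = 20*(-9) = -180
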